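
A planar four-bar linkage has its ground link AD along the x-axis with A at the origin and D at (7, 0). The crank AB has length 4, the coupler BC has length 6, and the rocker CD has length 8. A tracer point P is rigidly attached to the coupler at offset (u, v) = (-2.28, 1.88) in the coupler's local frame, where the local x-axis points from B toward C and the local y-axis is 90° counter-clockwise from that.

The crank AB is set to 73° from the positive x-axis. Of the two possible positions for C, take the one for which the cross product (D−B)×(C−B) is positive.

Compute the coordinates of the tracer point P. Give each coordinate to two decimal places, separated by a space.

A=(0,0), D=(7.00,0)
B = A + 4.00·(cos73°, sin73°) = (1.1695, 3.8252)
|BD| = 6.9733
circle(B,6.00) ∩ circle(D,8.00): a=1.4790, h=5.8149
  candidates: C₊=(5.5959,7.8758) cross=40.549; C₋=(-0.7836,-1.8480) cross=-40.549
  mode + wants cross > 0 → take C=(5.5959,7.8758) (cross=40.549)
ex = (C−B)/|BC| = (0.7377,0.6751); ey = (-0.6751,0.7377)
P = B + -2.28·ex + 1.88·ey = (-1.7817,3.6729)

-1.78 3.67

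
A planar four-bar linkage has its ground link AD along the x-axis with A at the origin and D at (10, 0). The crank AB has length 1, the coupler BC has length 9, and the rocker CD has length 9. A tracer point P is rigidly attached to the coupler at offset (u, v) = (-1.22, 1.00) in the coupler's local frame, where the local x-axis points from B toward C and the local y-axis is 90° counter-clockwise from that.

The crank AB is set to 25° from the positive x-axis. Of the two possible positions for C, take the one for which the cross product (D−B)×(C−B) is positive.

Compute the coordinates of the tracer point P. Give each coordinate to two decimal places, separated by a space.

A=(0,0), D=(10.00,0)
B = A + 1.00·(cos25°, sin25°) = (0.9063, 0.4226)
|BD| = 9.1035
circle(B,9.00) ∩ circle(D,9.00): a=4.5518, h=7.7641
  candidates: C₊=(5.8136,7.9671) cross=70.681; C₋=(5.0927,-7.5444) cross=-70.681
  mode + wants cross > 0 → take C=(5.8136,7.9671) (cross=70.681)
ex = (C−B)/|BC| = (0.5453,0.8383); ey = (-0.8383,0.5453)
P = B + -1.22·ex + 1.00·ey = (-0.5972,-0.0548)

-0.60 -0.05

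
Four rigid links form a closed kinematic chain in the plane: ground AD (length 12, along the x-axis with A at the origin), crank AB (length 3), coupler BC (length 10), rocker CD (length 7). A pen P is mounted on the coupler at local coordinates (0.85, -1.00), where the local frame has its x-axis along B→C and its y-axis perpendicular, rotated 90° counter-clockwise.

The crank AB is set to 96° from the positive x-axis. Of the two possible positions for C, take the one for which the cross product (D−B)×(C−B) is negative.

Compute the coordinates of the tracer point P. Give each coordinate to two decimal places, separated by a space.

-0.47 1.68

A=(0,0), D=(12.00,0)
B = A + 3.00·(cos96°, sin96°) = (-0.3136, 2.9836)
|BD| = 12.6699
circle(B,10.00) ∩ circle(D,7.00): a=8.3476, h=5.5062
  candidates: C₊=(9.0959,6.3691) cross=69.762; C₋=(6.5026,-4.3335) cross=-69.762
  mode - wants cross < 0 → take C=(6.5026,-4.3335) (cross=-69.762)
ex = (C−B)/|BC| = (0.6816,-0.7317); ey = (0.7317,0.6816)
P = B + 0.85·ex + -1.00·ey = (-0.4659,1.6800)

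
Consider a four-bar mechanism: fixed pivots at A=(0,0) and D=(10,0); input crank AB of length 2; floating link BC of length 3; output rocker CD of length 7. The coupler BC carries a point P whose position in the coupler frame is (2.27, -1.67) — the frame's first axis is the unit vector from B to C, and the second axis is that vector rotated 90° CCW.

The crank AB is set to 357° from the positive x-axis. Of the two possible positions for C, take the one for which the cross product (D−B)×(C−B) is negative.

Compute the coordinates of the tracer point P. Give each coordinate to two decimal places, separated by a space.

A=(0,0), D=(10.00,0)
B = A + 2.00·(cos357°, sin357°) = (1.9973, -0.1047)
|BD| = 8.0034
circle(B,3.00) ∩ circle(D,7.00): a=1.5028, h=2.5965
  candidates: C₊=(3.4660,2.5112) cross=20.781; C₋=(3.5339,-2.6813) cross=-20.781
  mode - wants cross < 0 → take C=(3.5339,-2.6813) (cross=-20.781)
ex = (C−B)/|BC| = (0.5122,-0.8589); ey = (0.8589,0.5122)
P = B + 2.27·ex + -1.67·ey = (1.7257,-2.9097)

1.73 -2.91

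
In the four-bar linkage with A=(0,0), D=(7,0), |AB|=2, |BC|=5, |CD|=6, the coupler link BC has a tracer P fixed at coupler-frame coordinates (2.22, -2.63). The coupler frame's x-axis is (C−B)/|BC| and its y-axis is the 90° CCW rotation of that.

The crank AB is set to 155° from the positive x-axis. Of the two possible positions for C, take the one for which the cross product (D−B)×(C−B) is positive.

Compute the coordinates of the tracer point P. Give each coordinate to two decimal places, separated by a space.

A=(0,0), D=(7.00,0)
B = A + 2.00·(cos155°, sin155°) = (-1.8126, 0.8452)
|BD| = 8.8531
circle(B,5.00) ∩ circle(D,6.00): a=3.8053, h=3.2434
  candidates: C₊=(2.2849,3.7106) cross=28.714; C₋=(1.6656,-2.7467) cross=-28.714
  mode + wants cross > 0 → take C=(2.2849,3.7106) (cross=28.714)
ex = (C−B)/|BC| = (0.8195,0.5731); ey = (-0.5731,0.8195)
P = B + 2.22·ex + -2.63·ey = (1.5139,-0.0379)

1.51 -0.04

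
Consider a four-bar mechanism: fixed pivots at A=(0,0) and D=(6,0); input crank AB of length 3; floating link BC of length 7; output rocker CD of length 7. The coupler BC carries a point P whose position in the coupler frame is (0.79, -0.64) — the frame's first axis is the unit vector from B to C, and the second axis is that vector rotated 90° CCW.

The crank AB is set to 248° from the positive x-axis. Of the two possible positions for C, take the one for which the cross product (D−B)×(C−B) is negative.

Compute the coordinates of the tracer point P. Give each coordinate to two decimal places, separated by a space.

-0.85 -3.76

A=(0,0), D=(6.00,0)
B = A + 3.00·(cos248°, sin248°) = (-1.1238, -2.7816)
|BD| = 7.6476
circle(B,7.00) ∩ circle(D,7.00): a=3.8238, h=5.8633
  candidates: C₊=(0.3055,4.0710) cross=44.840; C₋=(4.5707,-6.8525) cross=-44.840
  mode - wants cross < 0 → take C=(4.5707,-6.8525) (cross=-44.840)
ex = (C−B)/|BC| = (0.8135,-0.5816); ey = (0.5816,0.8135)
P = B + 0.79·ex + -0.64·ey = (-0.8534,-3.7616)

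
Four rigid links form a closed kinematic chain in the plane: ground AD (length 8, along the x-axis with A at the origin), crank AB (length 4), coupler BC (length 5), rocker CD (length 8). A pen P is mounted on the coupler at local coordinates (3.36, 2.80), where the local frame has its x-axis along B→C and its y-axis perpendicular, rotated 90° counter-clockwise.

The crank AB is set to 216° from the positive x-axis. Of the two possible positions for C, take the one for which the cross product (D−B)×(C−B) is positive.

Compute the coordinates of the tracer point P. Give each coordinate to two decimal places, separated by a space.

A=(0,0), D=(8.00,0)
B = A + 4.00·(cos216°, sin216°) = (-3.2361, -2.3511)
|BD| = 11.4794
circle(B,5.00) ∩ circle(D,8.00): a=4.0410, h=2.9445
  candidates: C₊=(0.1162,1.3586) cross=33.801; C₋=(1.3224,-4.4056) cross=-33.801
  mode + wants cross > 0 → take C=(0.1162,1.3586) (cross=33.801)
ex = (C−B)/|BC| = (0.6705,0.7420); ey = (-0.7420,0.6705)
P = B + 3.36·ex + 2.80·ey = (-3.0608,2.0191)

-3.06 2.02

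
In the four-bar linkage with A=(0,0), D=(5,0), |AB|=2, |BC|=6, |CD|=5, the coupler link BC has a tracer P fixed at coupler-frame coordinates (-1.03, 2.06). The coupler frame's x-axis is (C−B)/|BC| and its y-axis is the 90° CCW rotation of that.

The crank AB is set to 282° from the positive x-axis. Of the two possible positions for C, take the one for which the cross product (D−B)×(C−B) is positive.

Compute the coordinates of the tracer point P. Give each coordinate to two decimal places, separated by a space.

A=(0,0), D=(5.00,0)
B = A + 2.00·(cos282°, sin282°) = (0.4158, -1.9563)
|BD| = 4.9842
circle(B,6.00) ∩ circle(D,5.00): a=3.5956, h=4.8033
  candidates: C₊=(1.8375,3.8728) cross=23.940; C₋=(5.6082,-4.9629) cross=-23.940
  mode + wants cross > 0 → take C=(1.8375,3.8728) (cross=23.940)
ex = (C−B)/|BC| = (0.2370,0.9715); ey = (-0.9715,0.2370)
P = B + -1.03·ex + 2.06·ey = (-1.8296,-2.4688)

-1.83 -2.47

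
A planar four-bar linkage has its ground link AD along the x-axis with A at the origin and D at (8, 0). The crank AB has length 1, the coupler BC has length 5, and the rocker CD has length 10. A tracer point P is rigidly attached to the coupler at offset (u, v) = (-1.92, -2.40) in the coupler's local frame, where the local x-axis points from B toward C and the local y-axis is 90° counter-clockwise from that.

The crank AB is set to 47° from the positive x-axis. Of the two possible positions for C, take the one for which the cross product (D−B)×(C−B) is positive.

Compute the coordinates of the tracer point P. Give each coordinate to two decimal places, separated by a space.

3.40 -0.70

A=(0,0), D=(8.00,0)
B = A + 1.00·(cos47°, sin47°) = (0.6820, 0.7314)
|BD| = 7.3545
circle(B,5.00) ∩ circle(D,10.00): a=-1.4217, h=4.7936
  candidates: C₊=(-0.2560,5.6426) cross=35.254; C₋=(-1.2094,-3.8971) cross=-35.254
  mode + wants cross > 0 → take C=(-0.2560,5.6426) (cross=35.254)
ex = (C−B)/|BC| = (-0.1876,0.9822); ey = (-0.9822,-0.1876)
P = B + -1.92·ex + -2.40·ey = (3.3996,-0.7043)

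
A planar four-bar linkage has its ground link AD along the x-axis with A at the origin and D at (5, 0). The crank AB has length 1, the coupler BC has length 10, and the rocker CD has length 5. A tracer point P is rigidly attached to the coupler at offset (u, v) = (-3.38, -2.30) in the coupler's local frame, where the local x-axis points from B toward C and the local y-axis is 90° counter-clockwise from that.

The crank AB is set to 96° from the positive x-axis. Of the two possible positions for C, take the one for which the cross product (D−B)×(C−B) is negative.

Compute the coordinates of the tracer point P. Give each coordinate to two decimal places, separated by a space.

A=(0,0), D=(5.00,0)
B = A + 1.00·(cos96°, sin96°) = (-0.1045, 0.9945)
|BD| = 5.2005
circle(B,10.00) ∩ circle(D,5.00): a=9.8111, h=1.9346
  candidates: C₊=(9.8954,1.0172) cross=10.061; C₋=(9.1555,-2.7806) cross=-10.061
  mode - wants cross < 0 → take C=(9.1555,-2.7806) (cross=-10.061)
ex = (C−B)/|BC| = (0.9260,-0.3775); ey = (0.3775,0.9260)
P = B + -3.38·ex + -2.30·ey = (-4.1027,0.1407)

-4.10 0.14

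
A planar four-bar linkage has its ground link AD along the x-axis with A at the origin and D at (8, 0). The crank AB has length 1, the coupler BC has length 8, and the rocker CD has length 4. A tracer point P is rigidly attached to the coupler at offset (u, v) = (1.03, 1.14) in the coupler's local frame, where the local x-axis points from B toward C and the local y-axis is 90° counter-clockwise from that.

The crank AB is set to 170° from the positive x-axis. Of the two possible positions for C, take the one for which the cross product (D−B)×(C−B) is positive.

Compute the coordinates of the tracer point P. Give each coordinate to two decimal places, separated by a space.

A=(0,0), D=(8.00,0)
B = A + 1.00·(cos170°, sin170°) = (-0.9848, 0.1736)
|BD| = 8.9865
circle(B,8.00) ∩ circle(D,4.00): a=7.1639, h=3.5607
  candidates: C₊=(6.2466,3.5952) cross=31.998; C₋=(6.1090,-3.5248) cross=-31.998
  mode + wants cross > 0 → take C=(6.2466,3.5952) (cross=31.998)
ex = (C−B)/|BC| = (0.9039,0.4277); ey = (-0.4277,0.9039)
P = B + 1.03·ex + 1.14·ey = (-0.5413,1.6446)

-0.54 1.64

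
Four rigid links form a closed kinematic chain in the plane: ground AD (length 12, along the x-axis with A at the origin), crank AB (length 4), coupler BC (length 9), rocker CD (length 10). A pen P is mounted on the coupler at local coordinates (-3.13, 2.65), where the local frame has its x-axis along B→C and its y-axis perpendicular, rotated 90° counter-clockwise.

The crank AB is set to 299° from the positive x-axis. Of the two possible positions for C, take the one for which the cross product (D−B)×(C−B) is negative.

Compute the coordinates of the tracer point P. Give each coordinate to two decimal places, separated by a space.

A=(0,0), D=(12.00,0)
B = A + 4.00·(cos299°, sin299°) = (1.9392, -3.4985)
|BD| = 10.6517
circle(B,9.00) ∩ circle(D,10.00): a=4.4340, h=7.8320
  candidates: C₊=(3.5549,5.3553) cross=83.424; C₋=(8.6996,-9.4397) cross=-83.424
  mode - wants cross < 0 → take C=(8.6996,-9.4397) (cross=-83.424)
ex = (C−B)/|BC| = (0.7511,-0.6601); ey = (0.6601,0.7511)
P = B + -3.13·ex + 2.65·ey = (1.3375,0.5583)

1.34 0.56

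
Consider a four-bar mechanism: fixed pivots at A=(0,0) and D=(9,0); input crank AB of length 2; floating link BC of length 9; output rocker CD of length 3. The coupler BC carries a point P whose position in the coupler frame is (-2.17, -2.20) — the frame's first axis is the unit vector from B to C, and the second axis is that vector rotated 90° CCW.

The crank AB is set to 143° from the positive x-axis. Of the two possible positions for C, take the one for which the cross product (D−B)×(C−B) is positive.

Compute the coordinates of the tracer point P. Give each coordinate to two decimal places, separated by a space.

A=(0,0), D=(9.00,0)
B = A + 2.00·(cos143°, sin143°) = (-1.5973, 1.2036)
|BD| = 10.6654
circle(B,9.00) ∩ circle(D,3.00): a=8.7081, h=2.2735
  candidates: C₊=(7.3118,2.4799) cross=24.248; C₋=(6.7986,-2.0381) cross=-24.248
  mode + wants cross > 0 → take C=(7.3118,2.4799) (cross=24.248)
ex = (C−B)/|BC| = (0.9899,0.1418); ey = (-0.1418,0.9899)
P = B + -2.17·ex + -2.20·ey = (-3.4334,-1.2819)

-3.43 -1.28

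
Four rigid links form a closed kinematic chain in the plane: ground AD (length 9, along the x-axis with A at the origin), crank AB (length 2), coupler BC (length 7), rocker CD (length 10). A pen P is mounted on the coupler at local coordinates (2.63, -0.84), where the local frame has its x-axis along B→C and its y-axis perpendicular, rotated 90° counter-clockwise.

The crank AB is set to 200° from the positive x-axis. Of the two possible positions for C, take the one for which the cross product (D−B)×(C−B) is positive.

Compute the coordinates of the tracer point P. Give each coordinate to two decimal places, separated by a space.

-0.09 1.42

A=(0,0), D=(9.00,0)
B = A + 2.00·(cos200°, sin200°) = (-1.8794, -0.6840)
|BD| = 10.9009
circle(B,7.00) ∩ circle(D,10.00): a=3.1112, h=6.2706
  candidates: C₊=(0.8322,5.7694) cross=68.355; C₋=(1.6191,-6.7471) cross=-68.355
  mode + wants cross > 0 → take C=(0.8322,5.7694) (cross=68.355)
ex = (C−B)/|BC| = (0.3874,0.9219); ey = (-0.9219,0.3874)
P = B + 2.63·ex + -0.84·ey = (-0.0862,1.4152)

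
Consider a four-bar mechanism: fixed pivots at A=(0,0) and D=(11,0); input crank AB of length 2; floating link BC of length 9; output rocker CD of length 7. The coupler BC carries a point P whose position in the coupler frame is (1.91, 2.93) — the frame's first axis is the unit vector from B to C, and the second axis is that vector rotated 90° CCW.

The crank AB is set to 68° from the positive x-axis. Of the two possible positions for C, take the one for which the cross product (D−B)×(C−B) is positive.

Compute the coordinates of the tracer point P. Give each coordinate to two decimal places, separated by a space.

A=(0,0), D=(11.00,0)
B = A + 2.00·(cos68°, sin68°) = (0.7492, 1.8544)
|BD| = 10.4172
circle(B,9.00) ∩ circle(D,7.00): a=6.7445, h=5.9592
  candidates: C₊=(8.4468,6.5178) cross=62.078; C₋=(6.3252,-5.2102) cross=-62.078
  mode + wants cross > 0 → take C=(8.4468,6.5178) (cross=62.078)
ex = (C−B)/|BC| = (0.8553,0.5182); ey = (-0.5182,0.8553)
P = B + 1.91·ex + 2.93·ey = (0.8646,5.3500)

0.86 5.35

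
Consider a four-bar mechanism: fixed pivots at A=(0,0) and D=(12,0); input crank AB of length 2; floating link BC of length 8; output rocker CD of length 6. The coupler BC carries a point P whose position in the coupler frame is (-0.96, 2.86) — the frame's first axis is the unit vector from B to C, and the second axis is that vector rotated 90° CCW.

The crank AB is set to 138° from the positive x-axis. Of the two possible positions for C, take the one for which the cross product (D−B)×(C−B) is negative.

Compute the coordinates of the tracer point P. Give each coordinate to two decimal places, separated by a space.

-1.50 4.36

A=(0,0), D=(12.00,0)
B = A + 2.00·(cos138°, sin138°) = (-1.4863, 1.3383)
|BD| = 13.5525
circle(B,8.00) ∩ circle(D,6.00): a=7.8093, h=1.7364
  candidates: C₊=(6.4563,2.2951) cross=23.533; C₋=(6.1134,-1.1608) cross=-23.533
  mode - wants cross < 0 → take C=(6.1134,-1.1608) (cross=-23.533)
ex = (C−B)/|BC| = (0.9500,-0.3124); ey = (0.3124,0.9500)
P = B + -0.96·ex + 2.86·ey = (-1.5048,4.3550)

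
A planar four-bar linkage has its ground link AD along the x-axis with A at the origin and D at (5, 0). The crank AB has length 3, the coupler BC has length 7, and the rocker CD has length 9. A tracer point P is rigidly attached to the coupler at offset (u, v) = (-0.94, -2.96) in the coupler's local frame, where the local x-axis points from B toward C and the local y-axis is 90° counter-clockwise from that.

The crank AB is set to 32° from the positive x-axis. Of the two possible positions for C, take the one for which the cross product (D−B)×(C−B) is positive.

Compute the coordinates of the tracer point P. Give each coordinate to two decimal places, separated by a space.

5.54 0.75

A=(0,0), D=(5.00,0)
B = A + 3.00·(cos32°, sin32°) = (2.5441, 1.5898)
|BD| = 2.9255
circle(B,7.00) ∩ circle(D,9.00): a=-4.0064, h=5.7401
  candidates: C₊=(2.3002,8.5855) cross=16.793; C₋=(-3.9383,-1.0517) cross=-16.793
  mode + wants cross > 0 → take C=(2.3002,8.5855) (cross=16.793)
ex = (C−B)/|BC| = (-0.0349,0.9994); ey = (-0.9994,-0.0349)
P = B + -0.94·ex + -2.96·ey = (5.5351,0.7535)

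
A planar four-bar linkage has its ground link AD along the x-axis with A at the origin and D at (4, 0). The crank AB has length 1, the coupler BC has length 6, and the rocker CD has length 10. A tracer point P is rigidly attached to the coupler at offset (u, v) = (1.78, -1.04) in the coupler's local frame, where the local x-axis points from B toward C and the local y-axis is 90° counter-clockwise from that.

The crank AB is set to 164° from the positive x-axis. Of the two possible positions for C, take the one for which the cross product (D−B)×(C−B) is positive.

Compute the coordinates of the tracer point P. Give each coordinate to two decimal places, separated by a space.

-1.24 2.32

A=(0,0), D=(4.00,0)
B = A + 1.00·(cos164°, sin164°) = (-0.9613, 0.2756)
|BD| = 4.9689
circle(B,6.00) ∩ circle(D,10.00): a=-3.9556, h=4.5115
  candidates: C₊=(-4.6605,4.9996) cross=22.417; C₋=(-5.1610,-4.0095) cross=-22.417
  mode + wants cross > 0 → take C=(-4.6605,4.9996) (cross=22.417)
ex = (C−B)/|BC| = (-0.6165,0.7873); ey = (-0.7873,-0.6165)
P = B + 1.78·ex + -1.04·ey = (-1.2399,2.3183)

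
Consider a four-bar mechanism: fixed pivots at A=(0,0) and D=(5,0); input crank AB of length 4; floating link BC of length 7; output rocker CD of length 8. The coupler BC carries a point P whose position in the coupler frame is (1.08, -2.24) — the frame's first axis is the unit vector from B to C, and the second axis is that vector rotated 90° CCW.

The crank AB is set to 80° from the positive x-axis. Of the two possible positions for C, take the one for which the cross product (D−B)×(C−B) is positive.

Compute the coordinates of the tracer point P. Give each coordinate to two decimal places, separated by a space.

2.84 2.69

A=(0,0), D=(5.00,0)
B = A + 4.00·(cos80°, sin80°) = (0.6946, 3.9392)
|BD| = 5.8356
circle(B,7.00) ∩ circle(D,8.00): a=1.6326, h=6.8070
  candidates: C₊=(6.4940,7.8593) cross=39.723; C₋=(-2.6959,-2.1849) cross=-39.723
  mode + wants cross > 0 → take C=(6.4940,7.8593) (cross=39.723)
ex = (C−B)/|BC| = (0.8285,0.5600); ey = (-0.5600,0.8285)
P = B + 1.08·ex + -2.24·ey = (2.8438,2.6882)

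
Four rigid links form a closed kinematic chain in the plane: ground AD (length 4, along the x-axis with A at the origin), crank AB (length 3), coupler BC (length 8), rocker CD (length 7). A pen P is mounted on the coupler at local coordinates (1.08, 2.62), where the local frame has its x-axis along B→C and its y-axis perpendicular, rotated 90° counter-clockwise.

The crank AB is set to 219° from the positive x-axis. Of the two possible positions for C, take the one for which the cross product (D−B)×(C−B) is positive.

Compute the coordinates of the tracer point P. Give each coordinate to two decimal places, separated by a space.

A=(0,0), D=(4.00,0)
B = A + 3.00·(cos219°, sin219°) = (-2.3314, -1.8880)
|BD| = 6.6069
circle(B,8.00) ∩ circle(D,7.00): a=4.4386, h=6.6557
  candidates: C₊=(0.0202,5.7586) cross=43.974; C₋=(3.8240,-6.9978) cross=-43.974
  mode + wants cross > 0 → take C=(0.0202,5.7586) (cross=43.974)
ex = (C−B)/|BC| = (0.2940,0.9558); ey = (-0.9558,0.2940)
P = B + 1.08·ex + 2.62·ey = (-4.5182,-0.0855)

-4.52 -0.09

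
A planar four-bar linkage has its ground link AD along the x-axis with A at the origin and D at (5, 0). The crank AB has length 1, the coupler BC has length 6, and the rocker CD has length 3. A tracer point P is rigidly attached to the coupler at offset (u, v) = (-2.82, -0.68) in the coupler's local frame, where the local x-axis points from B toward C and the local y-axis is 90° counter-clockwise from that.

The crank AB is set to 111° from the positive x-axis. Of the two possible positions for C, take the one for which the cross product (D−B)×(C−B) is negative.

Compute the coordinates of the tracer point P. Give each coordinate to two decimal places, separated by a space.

-2.96 2.22

A=(0,0), D=(5.00,0)
B = A + 1.00·(cos111°, sin111°) = (-0.3584, 0.9336)
|BD| = 5.4391
circle(B,6.00) ∩ circle(D,3.00): a=5.2016, h=2.9906
  candidates: C₊=(5.2793,2.9870) cross=16.266; C₋=(4.2527,-2.9054) cross=-16.266
  mode - wants cross < 0 → take C=(4.2527,-2.9054) (cross=-16.266)
ex = (C−B)/|BC| = (0.7685,-0.6398); ey = (0.6398,0.7685)
P = B + -2.82·ex + -0.68·ey = (-2.9607,2.2153)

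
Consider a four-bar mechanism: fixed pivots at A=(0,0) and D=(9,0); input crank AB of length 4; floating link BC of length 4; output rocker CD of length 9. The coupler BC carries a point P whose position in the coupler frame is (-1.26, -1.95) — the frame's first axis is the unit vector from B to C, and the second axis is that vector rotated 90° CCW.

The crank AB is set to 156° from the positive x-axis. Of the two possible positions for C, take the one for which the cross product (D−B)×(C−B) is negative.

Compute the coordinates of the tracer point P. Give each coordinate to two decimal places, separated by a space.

A=(0,0), D=(9.00,0)
B = A + 4.00·(cos156°, sin156°) = (-3.6542, 1.6269)
|BD| = 12.7583
circle(B,4.00) ∩ circle(D,9.00): a=3.8318, h=1.1477
  candidates: C₊=(0.2927,2.2766) cross=14.643; C₋=(-0.0000,-0.0000) cross=-14.643
  mode - wants cross < 0 → take C=(-0.0000,-0.0000) (cross=-14.643)
ex = (C−B)/|BC| = (0.9135,-0.4067); ey = (0.4067,0.9135)
P = B + -1.26·ex + -1.95·ey = (-5.5984,0.3580)

-5.60 0.36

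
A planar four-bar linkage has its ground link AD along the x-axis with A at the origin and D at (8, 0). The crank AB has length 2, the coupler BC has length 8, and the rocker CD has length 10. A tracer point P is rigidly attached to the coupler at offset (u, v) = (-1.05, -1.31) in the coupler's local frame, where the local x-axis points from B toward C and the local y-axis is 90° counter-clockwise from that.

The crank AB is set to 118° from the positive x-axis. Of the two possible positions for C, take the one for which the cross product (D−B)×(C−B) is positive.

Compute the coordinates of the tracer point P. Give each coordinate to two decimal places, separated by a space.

-0.33 0.20

A=(0,0), D=(8.00,0)
B = A + 2.00·(cos118°, sin118°) = (-0.9389, 1.7659)
|BD| = 9.1117
circle(B,8.00) ∩ circle(D,10.00): a=2.5804, h=7.5724
  candidates: C₊=(3.0601,8.6947) cross=68.998; C₋=(0.1249,-6.1631) cross=-68.998
  mode + wants cross > 0 → take C=(3.0601,8.6947) (cross=68.998)
ex = (C−B)/|BC| = (0.4999,0.8661); ey = (-0.8661,0.4999)
P = B + -1.05·ex + -1.31·ey = (-0.3292,0.2017)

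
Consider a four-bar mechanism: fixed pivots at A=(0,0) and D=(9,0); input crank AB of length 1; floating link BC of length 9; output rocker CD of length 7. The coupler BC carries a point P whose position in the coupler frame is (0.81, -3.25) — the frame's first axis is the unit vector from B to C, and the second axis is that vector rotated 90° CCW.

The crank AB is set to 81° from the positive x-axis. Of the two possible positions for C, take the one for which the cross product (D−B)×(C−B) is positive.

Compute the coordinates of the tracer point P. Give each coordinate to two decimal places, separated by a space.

2.85 -1.00

A=(0,0), D=(9.00,0)
B = A + 1.00·(cos81°, sin81°) = (0.1564, 0.9877)
|BD| = 8.8985
circle(B,9.00) ∩ circle(D,7.00): a=6.2473, h=6.4785
  candidates: C₊=(7.0842,6.7327) cross=57.649; C₋=(5.6461,-6.1442) cross=-57.649
  mode + wants cross > 0 → take C=(7.0842,6.7327) (cross=57.649)
ex = (C−B)/|BC| = (0.7698,0.6383); ey = (-0.6383,0.7698)
P = B + 0.81·ex + -3.25·ey = (2.8545,-0.9970)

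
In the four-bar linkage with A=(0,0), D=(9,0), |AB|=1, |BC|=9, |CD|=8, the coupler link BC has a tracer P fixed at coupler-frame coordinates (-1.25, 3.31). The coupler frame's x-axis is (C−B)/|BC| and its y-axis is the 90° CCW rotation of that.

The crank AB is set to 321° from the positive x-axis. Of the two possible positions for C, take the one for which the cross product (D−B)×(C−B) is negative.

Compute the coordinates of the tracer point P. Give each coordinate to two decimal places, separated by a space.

2.55 2.43

A=(0,0), D=(9.00,0)
B = A + 1.00·(cos321°, sin321°) = (0.7771, -0.6293)
|BD| = 8.2469
circle(B,9.00) ∩ circle(D,8.00): a=5.1541, h=7.3780
  candidates: C₊=(5.3532,7.1205) cross=60.846; C₋=(6.4793,-7.5925) cross=-60.846
  mode - wants cross < 0 → take C=(6.4793,-7.5925) (cross=-60.846)
ex = (C−B)/|BC| = (0.6336,-0.7737); ey = (0.7737,0.6336)
P = B + -1.25·ex + 3.31·ey = (2.5461,2.4349)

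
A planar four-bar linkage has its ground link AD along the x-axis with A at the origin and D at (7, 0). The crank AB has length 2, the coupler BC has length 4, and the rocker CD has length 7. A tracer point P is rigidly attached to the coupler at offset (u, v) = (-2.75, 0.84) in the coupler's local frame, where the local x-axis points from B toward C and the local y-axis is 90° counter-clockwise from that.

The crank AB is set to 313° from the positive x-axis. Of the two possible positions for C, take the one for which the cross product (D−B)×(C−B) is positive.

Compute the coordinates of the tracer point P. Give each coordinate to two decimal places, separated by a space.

A=(0,0), D=(7.00,0)
B = A + 2.00·(cos313°, sin313°) = (1.3640, -1.4627)
|BD| = 5.8227
circle(B,4.00) ∩ circle(D,7.00): a=0.0776, h=3.9992
  candidates: C₊=(0.4345,2.4278) cross=23.286; C₋=(2.4438,-5.3142) cross=-23.286
  mode + wants cross > 0 → take C=(0.4345,2.4278) (cross=23.286)
ex = (C−B)/|BC| = (-0.2324,0.9726); ey = (-0.9726,-0.2324)
P = B + -2.75·ex + 0.84·ey = (1.1860,-4.3326)

1.19 -4.33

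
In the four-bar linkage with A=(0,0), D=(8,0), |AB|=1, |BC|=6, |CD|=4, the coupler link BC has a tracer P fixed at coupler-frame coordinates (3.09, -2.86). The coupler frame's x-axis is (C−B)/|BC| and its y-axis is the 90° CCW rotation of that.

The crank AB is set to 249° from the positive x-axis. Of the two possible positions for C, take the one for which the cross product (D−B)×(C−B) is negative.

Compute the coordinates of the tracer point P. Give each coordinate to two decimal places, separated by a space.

A=(0,0), D=(8.00,0)
B = A + 1.00·(cos249°, sin249°) = (-0.3584, -0.9336)
|BD| = 8.4103
circle(B,6.00) ∩ circle(D,4.00): a=5.3942, h=2.6273
  candidates: C₊=(4.7108,2.2763) cross=22.097; C₋=(5.2941,-2.9459) cross=-22.097
  mode - wants cross < 0 → take C=(5.2941,-2.9459) (cross=-22.097)
ex = (C−B)/|BC| = (0.9421,-0.3354); ey = (0.3354,0.9421)
P = B + 3.09·ex + -2.86·ey = (1.5935,-4.6643)

1.59 -4.66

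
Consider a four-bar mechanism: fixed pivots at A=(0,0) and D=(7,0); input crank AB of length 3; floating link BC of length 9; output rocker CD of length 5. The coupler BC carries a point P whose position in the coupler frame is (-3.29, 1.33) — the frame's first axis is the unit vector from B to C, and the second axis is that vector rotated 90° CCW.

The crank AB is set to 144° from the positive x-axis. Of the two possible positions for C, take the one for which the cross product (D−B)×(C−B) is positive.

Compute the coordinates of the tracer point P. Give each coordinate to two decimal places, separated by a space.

-5.97 1.86

A=(0,0), D=(7.00,0)
B = A + 3.00·(cos144°, sin144°) = (-2.4271, 1.7634)
|BD| = 9.5906
circle(B,9.00) ∩ circle(D,5.00): a=7.7148, h=4.6348
  candidates: C₊=(6.0084,4.9007) cross=44.451; C₋=(4.3041,-4.2109) cross=-44.451
  mode + wants cross > 0 → take C=(6.0084,4.9007) (cross=44.451)
ex = (C−B)/|BC| = (0.9373,0.3486); ey = (-0.3486,0.9373)
P = B + -3.29·ex + 1.33·ey = (-5.9743,1.8631)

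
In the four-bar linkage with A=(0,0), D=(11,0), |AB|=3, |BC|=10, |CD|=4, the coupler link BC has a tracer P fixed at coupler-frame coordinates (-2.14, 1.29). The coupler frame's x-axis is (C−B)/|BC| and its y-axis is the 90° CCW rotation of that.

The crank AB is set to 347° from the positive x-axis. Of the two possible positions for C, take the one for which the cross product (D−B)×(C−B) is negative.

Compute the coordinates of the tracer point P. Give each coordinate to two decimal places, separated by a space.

A=(0,0), D=(11.00,0)
B = A + 3.00·(cos347°, sin347°) = (2.9231, -0.6749)
|BD| = 8.1050
circle(B,10.00) ∩ circle(D,4.00): a=9.2345, h=3.8372
  candidates: C₊=(11.8060,3.9179) cross=31.101; C₋=(12.4450,-3.7299) cross=-31.101
  mode - wants cross < 0 → take C=(12.4450,-3.7299) (cross=-31.101)
ex = (C−B)/|BC| = (0.9522,-0.3055); ey = (0.3055,0.9522)
P = B + -2.14·ex + 1.29·ey = (1.2795,1.2072)

1.28 1.21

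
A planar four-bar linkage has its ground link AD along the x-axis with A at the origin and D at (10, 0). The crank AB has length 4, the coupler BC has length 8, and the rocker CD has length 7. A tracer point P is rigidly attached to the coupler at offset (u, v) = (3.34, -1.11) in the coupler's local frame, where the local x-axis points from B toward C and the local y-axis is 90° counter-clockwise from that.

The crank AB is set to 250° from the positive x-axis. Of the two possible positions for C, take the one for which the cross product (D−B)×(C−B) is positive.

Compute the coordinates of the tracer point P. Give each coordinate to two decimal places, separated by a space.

1.54 -1.78

A=(0,0), D=(10.00,0)
B = A + 4.00·(cos250°, sin250°) = (-1.3681, -3.7588)
|BD| = 11.9734
circle(B,8.00) ∩ circle(D,7.00): a=6.6131, h=4.5019
  candidates: C₊=(3.4974,2.5916) cross=53.903; C₋=(6.3240,-5.9571) cross=-53.903
  mode + wants cross > 0 → take C=(3.4974,2.5916) (cross=53.903)
ex = (C−B)/|BC| = (0.6082,0.7938); ey = (-0.7938,0.6082)
P = B + 3.34·ex + -1.11·ey = (1.5444,-1.7826)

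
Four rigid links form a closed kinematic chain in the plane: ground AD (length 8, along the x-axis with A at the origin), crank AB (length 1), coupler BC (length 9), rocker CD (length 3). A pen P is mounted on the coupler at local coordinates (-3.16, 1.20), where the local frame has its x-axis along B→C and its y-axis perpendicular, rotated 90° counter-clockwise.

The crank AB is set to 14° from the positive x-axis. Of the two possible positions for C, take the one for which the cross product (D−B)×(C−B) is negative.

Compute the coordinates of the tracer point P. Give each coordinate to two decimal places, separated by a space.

-1.65 2.38

A=(0,0), D=(8.00,0)
B = A + 1.00·(cos14°, sin14°) = (0.9703, 0.2419)
|BD| = 7.0339
circle(B,9.00) ∩ circle(D,3.00): a=8.6350, h=2.5370
  candidates: C₊=(9.6875,2.4804) cross=17.845; C₋=(9.5130,-2.5906) cross=-17.845
  mode - wants cross < 0 → take C=(9.5130,-2.5906) (cross=-17.845)
ex = (C−B)/|BC| = (0.9492,-0.3147); ey = (0.3147,0.9492)
P = B + -3.16·ex + 1.20·ey = (-1.6515,2.3755)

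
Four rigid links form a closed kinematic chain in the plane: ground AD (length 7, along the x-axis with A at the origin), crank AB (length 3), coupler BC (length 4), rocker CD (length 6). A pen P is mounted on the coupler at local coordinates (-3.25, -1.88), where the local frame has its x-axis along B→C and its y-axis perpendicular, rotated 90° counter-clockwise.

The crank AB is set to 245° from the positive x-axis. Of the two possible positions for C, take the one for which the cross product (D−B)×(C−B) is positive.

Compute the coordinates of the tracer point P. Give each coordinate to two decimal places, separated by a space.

A=(0,0), D=(7.00,0)
B = A + 3.00·(cos245°, sin245°) = (-1.2679, -2.7189)
|BD| = 8.7034
circle(B,4.00) ∩ circle(D,6.00): a=3.2028, h=2.3963
  candidates: C₊=(1.0260,0.5580) cross=20.856; C₋=(2.5232,-3.9948) cross=-20.856
  mode + wants cross > 0 → take C=(1.0260,0.5580) (cross=20.856)
ex = (C−B)/|BC| = (0.5735,0.8192); ey = (-0.8192,0.5735)
P = B + -3.25·ex + -1.88·ey = (-1.5915,-6.4595)

-1.59 -6.46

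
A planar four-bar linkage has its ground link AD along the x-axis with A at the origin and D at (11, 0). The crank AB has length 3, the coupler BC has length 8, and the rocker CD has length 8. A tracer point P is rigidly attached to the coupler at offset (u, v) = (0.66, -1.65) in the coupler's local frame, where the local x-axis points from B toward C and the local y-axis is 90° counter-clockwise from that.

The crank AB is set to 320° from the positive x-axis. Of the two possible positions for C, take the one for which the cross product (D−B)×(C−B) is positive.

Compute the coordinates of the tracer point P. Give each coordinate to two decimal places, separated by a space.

4.08 -1.91

A=(0,0), D=(11.00,0)
B = A + 3.00·(cos320°, sin320°) = (2.2981, -1.9284)
|BD| = 8.9130
circle(B,8.00) ∩ circle(D,8.00): a=4.4565, h=6.6438
  candidates: C₊=(5.2117,5.5222) cross=59.216; C₋=(8.0865,-7.4506) cross=-59.216
  mode + wants cross > 0 → take C=(5.2117,5.5222) (cross=59.216)
ex = (C−B)/|BC| = (0.3642,0.9313); ey = (-0.9313,0.3642)
P = B + 0.66·ex + -1.65·ey = (4.0752,-1.9146)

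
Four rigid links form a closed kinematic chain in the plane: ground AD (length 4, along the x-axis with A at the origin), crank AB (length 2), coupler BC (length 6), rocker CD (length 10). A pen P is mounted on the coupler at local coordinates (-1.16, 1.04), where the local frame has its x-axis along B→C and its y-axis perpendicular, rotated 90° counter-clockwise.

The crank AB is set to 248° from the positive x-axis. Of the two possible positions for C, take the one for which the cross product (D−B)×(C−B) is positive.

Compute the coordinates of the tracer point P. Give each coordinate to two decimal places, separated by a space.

-0.27 -3.34

A=(0,0), D=(4.00,0)
B = A + 2.00·(cos248°, sin248°) = (-0.7492, -1.8544)
|BD| = 5.0984
circle(B,6.00) ∩ circle(D,10.00): a=-3.7273, h=4.7019
  candidates: C₊=(-5.9313,1.1698) cross=23.972; C₋=(-2.5111,-7.5899) cross=-23.972
  mode + wants cross > 0 → take C=(-5.9313,1.1698) (cross=23.972)
ex = (C−B)/|BC| = (-0.8637,0.5040); ey = (-0.5040,-0.8637)
P = B + -1.16·ex + 1.04·ey = (-0.2715,-3.3373)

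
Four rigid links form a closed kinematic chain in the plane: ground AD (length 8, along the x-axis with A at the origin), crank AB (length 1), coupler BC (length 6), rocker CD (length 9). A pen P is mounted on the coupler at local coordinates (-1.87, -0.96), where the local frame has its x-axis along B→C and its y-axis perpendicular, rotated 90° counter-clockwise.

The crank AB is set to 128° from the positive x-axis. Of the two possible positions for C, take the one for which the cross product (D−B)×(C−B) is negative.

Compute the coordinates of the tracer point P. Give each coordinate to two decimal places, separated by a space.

-1.93 2.43

A=(0,0), D=(8.00,0)
B = A + 1.00·(cos128°, sin128°) = (-0.6157, 0.7880)
|BD| = 8.6516
circle(B,6.00) ∩ circle(D,9.00): a=1.7251, h=5.7466
  candidates: C₊=(1.6257,6.3536) cross=49.718; C₋=(0.5789,-5.0919) cross=-49.718
  mode - wants cross < 0 → take C=(0.5789,-5.0919) (cross=-49.718)
ex = (C−B)/|BC| = (0.1991,-0.9800); ey = (0.9800,0.1991)
P = B + -1.87·ex + -0.96·ey = (-1.9287,2.4294)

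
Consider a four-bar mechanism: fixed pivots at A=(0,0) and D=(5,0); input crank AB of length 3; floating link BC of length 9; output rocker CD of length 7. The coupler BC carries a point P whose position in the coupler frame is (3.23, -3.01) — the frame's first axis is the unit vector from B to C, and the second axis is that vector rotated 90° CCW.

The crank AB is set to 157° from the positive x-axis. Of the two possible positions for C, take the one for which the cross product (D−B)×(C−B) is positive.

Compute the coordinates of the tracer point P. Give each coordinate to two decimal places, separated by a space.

A=(0,0), D=(5.00,0)
B = A + 3.00·(cos157°, sin157°) = (-2.7615, 1.1722)
|BD| = 7.8495
circle(B,9.00) ∩ circle(D,7.00): a=5.9631, h=6.7410
  candidates: C₊=(4.1414,6.9471) cross=52.914; C₋=(2.1281,-6.3837) cross=-52.914
  mode + wants cross > 0 → take C=(4.1414,6.9471) (cross=52.914)
ex = (C−B)/|BC| = (0.7670,0.6417); ey = (-0.6417,0.7670)
P = B + 3.23·ex + -3.01·ey = (1.6473,0.9361)

1.65 0.94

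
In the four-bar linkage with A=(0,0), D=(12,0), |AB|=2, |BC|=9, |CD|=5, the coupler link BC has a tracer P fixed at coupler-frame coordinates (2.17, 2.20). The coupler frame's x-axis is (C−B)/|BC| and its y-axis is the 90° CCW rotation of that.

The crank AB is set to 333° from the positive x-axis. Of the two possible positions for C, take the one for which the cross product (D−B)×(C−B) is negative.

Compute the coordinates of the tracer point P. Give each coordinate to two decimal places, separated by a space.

4.66 0.21

A=(0,0), D=(12.00,0)
B = A + 2.00·(cos333°, sin333°) = (1.7820, -0.9080)
|BD| = 10.2582
circle(B,9.00) ∩ circle(D,5.00): a=7.8586, h=4.3866
  candidates: C₊=(9.2215,4.1569) cross=44.998; C₋=(9.9981,-4.5817) cross=-44.998
  mode - wants cross < 0 → take C=(9.9981,-4.5817) (cross=-44.998)
ex = (C−B)/|BC| = (0.9129,-0.4082); ey = (0.4082,0.9129)
P = B + 2.17·ex + 2.20·ey = (4.6610,0.2146)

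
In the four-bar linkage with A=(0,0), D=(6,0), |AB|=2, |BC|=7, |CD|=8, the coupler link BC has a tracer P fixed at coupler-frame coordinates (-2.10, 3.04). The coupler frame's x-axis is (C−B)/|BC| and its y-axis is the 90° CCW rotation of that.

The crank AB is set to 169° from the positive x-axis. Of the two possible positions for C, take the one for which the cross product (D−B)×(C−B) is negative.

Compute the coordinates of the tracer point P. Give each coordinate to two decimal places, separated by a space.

A=(0,0), D=(6.00,0)
B = A + 2.00·(cos169°, sin169°) = (-1.9633, 0.3816)
|BD| = 7.9724
circle(B,7.00) ∩ circle(D,8.00): a=3.0455, h=6.3028
  candidates: C₊=(1.3804,6.5314) cross=50.248; C₋=(0.7770,-6.0597) cross=-50.248
  mode - wants cross < 0 → take C=(0.7770,-6.0597) (cross=-50.248)
ex = (C−B)/|BC| = (0.3915,-0.9202); ey = (0.9202,0.3915)
P = B + -2.10·ex + 3.04·ey = (0.0121,3.5041)

0.01 3.50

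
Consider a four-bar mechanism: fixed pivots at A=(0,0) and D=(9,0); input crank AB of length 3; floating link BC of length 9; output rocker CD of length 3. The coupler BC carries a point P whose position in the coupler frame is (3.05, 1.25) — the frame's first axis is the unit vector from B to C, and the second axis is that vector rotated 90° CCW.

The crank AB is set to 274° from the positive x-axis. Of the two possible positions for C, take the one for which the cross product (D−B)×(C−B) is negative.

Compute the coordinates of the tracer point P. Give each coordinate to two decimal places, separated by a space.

A=(0,0), D=(9.00,0)
B = A + 3.00·(cos274°, sin274°) = (0.2093, -2.9927)
|BD| = 9.2862
circle(B,9.00) ∩ circle(D,3.00): a=8.5198, h=2.9005
  candidates: C₊=(7.3398,2.4987) cross=26.934; C₋=(9.2093,-2.9927) cross=-26.934
  mode - wants cross < 0 → take C=(9.2093,-2.9927) (cross=-26.934)
ex = (C−B)/|BC| = (1.0000,-0.0000); ey = (0.0000,1.0000)
P = B + 3.05·ex + 1.25·ey = (3.2593,-1.7427)

3.26 -1.74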